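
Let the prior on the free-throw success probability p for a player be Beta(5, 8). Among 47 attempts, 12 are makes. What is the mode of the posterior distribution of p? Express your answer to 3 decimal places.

Prior: Beta(5, 8).
Data: 12 successes in 47 trials. The binomial likelihood contributes p^12(1−p)^35, so the posterior is Beta(5+12, 8+35) = Beta(17, 43).
For Beta(a, b) with a, b > 1 the mode is (a−1)/(a+b−2) = 16/58 ≈ 0.276.

p̂_MAP = 0.276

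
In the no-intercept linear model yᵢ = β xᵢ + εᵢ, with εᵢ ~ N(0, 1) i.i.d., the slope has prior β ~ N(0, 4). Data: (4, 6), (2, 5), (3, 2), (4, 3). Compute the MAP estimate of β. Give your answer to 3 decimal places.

log p(β | y) = −Σ(yᵢ − βxᵢ)²/(2·1) − β²/(2·4) + const.
Setting the derivative to zero: Σxᵢ(yᵢ − βxᵢ)/1 − β/4 = 0, so β = Σxᵢyᵢ / (Σxᵢ² + σ²/τ²).
Σxᵢyᵢ = 4·6 + 2·5 + 3·2 + 4·3 = 52; Σxᵢ² = 45; σ²/τ² = 0.25.
β̂_MAP = 52 / (45 + 0.25) = 52/45.25 ≈ 1.149.

β̂_MAP = 1.149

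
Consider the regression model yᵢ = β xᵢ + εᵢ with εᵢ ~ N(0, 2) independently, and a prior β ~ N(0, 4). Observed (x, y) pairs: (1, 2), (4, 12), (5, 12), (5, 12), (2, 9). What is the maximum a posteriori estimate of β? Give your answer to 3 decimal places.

β̂_MAP = 2.629

log p(β | y) = −Σ(yᵢ − βxᵢ)²/(2·2) − β²/(2·4) + const.
Setting the derivative to zero: Σxᵢ(yᵢ − βxᵢ)/2 − β/4 = 0, so β = Σxᵢyᵢ / (Σxᵢ² + σ²/τ²).
Σxᵢyᵢ = 1·2 + 4·12 + 5·12 + 5·12 + 2·9 = 188; Σxᵢ² = 71; σ²/τ² = 0.5.
β̂_MAP = 188 / (71 + 0.5) = 188/71.5 ≈ 2.629.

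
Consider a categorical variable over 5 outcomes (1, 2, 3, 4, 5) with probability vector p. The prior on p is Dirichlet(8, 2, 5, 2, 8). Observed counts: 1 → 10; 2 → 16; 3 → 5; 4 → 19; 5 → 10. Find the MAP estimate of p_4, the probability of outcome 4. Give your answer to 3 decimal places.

MAP estimate: 0.250

The posterior is Dirichlet(αᵢ + nᵢ) = Dirichlet(18, 18, 10, 21, 18).
For a Dirichlet(a₁,…,a_K) with all aᵢ > 1, the mode has j-th component (aⱼ − 1)/(Σaᵢ − K).
Here Σaᵢ = 85 and K = 5, so p_4 = (21 − 1)/(85 − 5) = 20/80 ≈ 0.250.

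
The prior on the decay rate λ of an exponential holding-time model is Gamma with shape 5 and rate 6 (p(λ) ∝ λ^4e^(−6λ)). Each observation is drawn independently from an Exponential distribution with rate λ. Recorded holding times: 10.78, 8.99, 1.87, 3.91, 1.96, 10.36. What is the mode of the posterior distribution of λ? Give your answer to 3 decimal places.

The Exponential(rate=λ) likelihood is ∝ λ^n e^(−λΣtᵢ). Here n = 6 and Σtᵢ = 10.78 + 8.99 + 1.87 + 3.91 + 1.96 + 10.36 = 37.87.
Posterior ∝ λ^4e^(−6λ) · λ^6e^(−37.87λ) = λ^10e^(−43.87λ), i.e. Gamma(11, 43.87).
Mode = (a−1)/b = 10/43.87 ≈ 0.228.

λ̂_MAP = 0.228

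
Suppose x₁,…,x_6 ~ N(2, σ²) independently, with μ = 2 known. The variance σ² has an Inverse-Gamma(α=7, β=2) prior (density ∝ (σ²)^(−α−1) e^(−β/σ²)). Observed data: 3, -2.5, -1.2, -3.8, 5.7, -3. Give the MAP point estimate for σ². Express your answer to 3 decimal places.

Sum of squared deviations about the known mean: SS = (3−2)² + (-2.5−2)² + (-1.2−2)² + (-3.8−2)² + (5.7−2)² + (-3−2)² = 103.82.
The Normal likelihood contributes (σ²)^(−n/2) exp(−SS/(2σ²)), so the posterior is Inverse-Gamma(α + n/2, β + SS/2) = Inverse-Gamma(10, 53.91).
The mode of Inverse-Gamma(a, b) is b/(a+1) = 53.91/11 ≈ 4.901.

σ̂²_MAP = 4.901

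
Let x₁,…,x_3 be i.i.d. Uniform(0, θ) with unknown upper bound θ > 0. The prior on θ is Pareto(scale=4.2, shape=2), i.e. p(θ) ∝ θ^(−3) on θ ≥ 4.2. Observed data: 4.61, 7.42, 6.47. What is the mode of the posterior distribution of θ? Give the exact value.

The Uniform(0, θ) likelihood is θ^(−n) for θ ≥ max(xᵢ), zero otherwise. Here max(xᵢ) = 7.42.
Posterior ∝ θ^(−3) · θ^(−3) = θ^(−6) on θ ≥ max(4.2, 7.42) = 7.42.
This density is strictly decreasing in θ, so the posterior mode lies at the lower boundary of the support.

θ̂_MAP = 7.42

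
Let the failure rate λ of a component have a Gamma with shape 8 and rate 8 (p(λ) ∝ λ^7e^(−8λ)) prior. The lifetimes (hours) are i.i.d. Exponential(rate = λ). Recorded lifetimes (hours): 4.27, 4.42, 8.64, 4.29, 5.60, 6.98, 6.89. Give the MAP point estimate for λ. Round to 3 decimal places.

λ̂_MAP = 0.285

The Exponential(rate=λ) likelihood is ∝ λ^n e^(−λΣtᵢ). Here n = 7 and Σtᵢ = 4.27 + 4.42 + 8.64 + 4.29 + 5.60 + 6.98 + 6.89 = 41.09.
Posterior ∝ λ^7e^(−8λ) · λ^7e^(−41.09λ) = λ^14e^(−49.09λ), i.e. Gamma(15, 49.09).
Mode = (a−1)/b = 14/49.09 ≈ 0.285.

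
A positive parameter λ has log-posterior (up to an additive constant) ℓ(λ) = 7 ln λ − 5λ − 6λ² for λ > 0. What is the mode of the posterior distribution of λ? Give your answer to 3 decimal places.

λ̂_MAP = 0.583

ℓ'(λ) = 7/λ − 5 − 12λ. Setting this to zero and multiplying by λ: 12λ² + 5λ − 7 = 0.
λ = (−5 + √(5² + 4·12·7)) / (2·12) = (−5 + √361) / 24 = (−5 + 19)/24 = 7/12.
ℓ''(λ) = −7/λ² − 12 < 0, confirming a maximum.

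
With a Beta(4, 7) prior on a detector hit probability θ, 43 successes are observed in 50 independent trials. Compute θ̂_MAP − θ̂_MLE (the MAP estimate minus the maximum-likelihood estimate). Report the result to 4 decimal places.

MAP − MLE = -0.0803

Posterior is Beta(47, 14); MAP = (47−1)/(61−2) = 46/59 ≈ 0.77966.
MLE ignores the prior: θ̂_MLE = k/n = 43/50 ≈ 0.86000.
Difference = 46/59 − 43/50 = -237/2950 ≈ -0.0803.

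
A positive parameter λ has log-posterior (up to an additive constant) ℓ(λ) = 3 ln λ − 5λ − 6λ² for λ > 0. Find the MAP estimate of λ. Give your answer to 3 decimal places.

ℓ'(λ) = 3/λ − 5 − 12λ. Setting this to zero and multiplying by λ: 12λ² + 5λ − 3 = 0.
λ = (−5 + √(5² + 4·12·3)) / (2·12) = (−5 + √169) / 24 = (−5 + 13)/24 = 1/3.
ℓ''(λ) = −3/λ² − 12 < 0, confirming a maximum.

λ̂_MAP = 0.333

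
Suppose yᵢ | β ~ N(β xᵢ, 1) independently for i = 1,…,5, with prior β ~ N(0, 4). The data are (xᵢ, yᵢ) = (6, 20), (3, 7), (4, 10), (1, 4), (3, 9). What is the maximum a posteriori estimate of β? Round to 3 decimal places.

β̂_MAP = 2.975

log p(β | y) = −Σ(yᵢ − βxᵢ)²/(2·1) − β²/(2·4) + const.
Setting the derivative to zero: Σxᵢ(yᵢ − βxᵢ)/1 − β/4 = 0, so β = Σxᵢyᵢ / (Σxᵢ² + σ²/τ²).
Σxᵢyᵢ = 6·20 + 3·7 + 4·10 + 1·4 + 3·9 = 212; Σxᵢ² = 71; σ²/τ² = 0.25.
β̂_MAP = 212 / (71 + 0.25) = 212/71.25 ≈ 2.975.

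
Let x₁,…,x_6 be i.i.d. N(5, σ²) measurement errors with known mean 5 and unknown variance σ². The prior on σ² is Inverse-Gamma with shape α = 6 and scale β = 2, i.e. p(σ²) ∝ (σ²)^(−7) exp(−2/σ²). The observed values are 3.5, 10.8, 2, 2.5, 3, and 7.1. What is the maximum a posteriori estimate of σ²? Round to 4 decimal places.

σ̂²_MAP = 3.1775

Sum of squared deviations about the known mean: SS = (3.5−5)² + (10.8−5)² + (2−5)² + (2.5−5)² + (3−5)² + (7.1−5)² = 59.55.
The Normal likelihood contributes (σ²)^(−n/2) exp(−SS/(2σ²)), so the posterior is Inverse-Gamma(α + n/2, β + SS/2) = Inverse-Gamma(9, 31.775).
The mode of Inverse-Gamma(a, b) is b/(a+1) = 31.775/10 ≈ 3.1775.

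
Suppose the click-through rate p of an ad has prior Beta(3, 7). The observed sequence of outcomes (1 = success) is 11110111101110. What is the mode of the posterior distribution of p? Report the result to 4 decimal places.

Prior: Beta(3, 7).
Data: 11 successes in 14 trials (from the sequence). The binomial likelihood contributes p^11(1−p)^3, so the posterior is Beta(3+11, 7+3) = Beta(14, 10).
For Beta(a, b) with a, b > 1 the mode is (a−1)/(a+b−2) = 13/22 ≈ 0.5909.

p̂_MAP = 0.5909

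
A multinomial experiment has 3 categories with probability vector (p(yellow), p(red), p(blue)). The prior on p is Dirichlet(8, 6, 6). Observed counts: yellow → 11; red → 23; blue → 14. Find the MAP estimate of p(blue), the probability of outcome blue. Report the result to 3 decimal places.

The posterior is Dirichlet(αᵢ + nᵢ) = Dirichlet(19, 29, 20).
For a Dirichlet(a₁,…,a_K) with all aᵢ > 1, the mode has j-th component (aⱼ − 1)/(Σaᵢ − K).
Here Σaᵢ = 68 and K = 3, so p(blue) = (20 − 1)/(68 − 3) = 19/65 ≈ 0.292.

MAP estimate of p(blue) = 0.292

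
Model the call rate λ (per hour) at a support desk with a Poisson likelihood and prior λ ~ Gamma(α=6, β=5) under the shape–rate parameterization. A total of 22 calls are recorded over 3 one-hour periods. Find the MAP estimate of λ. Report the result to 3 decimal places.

Σxᵢ = 22, n = 3.
Posterior ∝ λ^5e^(−5λ) · λ^22e^(−3λ) = λ^27e^(−8λ), i.e. Gamma(shape=28, rate=8).
The mode of a Gamma(a, b) with a ≥ 1 (shape–rate) is (a−1)/b = 27/8 ≈ 3.375.

λ̂_MAP = 3.375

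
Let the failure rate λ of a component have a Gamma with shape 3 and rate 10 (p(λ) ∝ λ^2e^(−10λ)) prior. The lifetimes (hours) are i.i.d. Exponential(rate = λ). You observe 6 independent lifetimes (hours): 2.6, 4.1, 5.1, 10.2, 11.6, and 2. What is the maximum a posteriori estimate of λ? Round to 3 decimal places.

The Exponential(rate=λ) likelihood is ∝ λ^n e^(−λΣtᵢ). Here n = 6 and Σtᵢ = 2.6 + 4.1 + 5.1 + 10.2 + 11.6 + 2 = 35.6.
Posterior ∝ λ^2e^(−10λ) · λ^6e^(−35.6λ) = λ^8e^(−45.6λ), i.e. Gamma(9, 45.6).
Mode = (a−1)/b = 8/45.6 ≈ 0.175.

λ̂_MAP = 0.175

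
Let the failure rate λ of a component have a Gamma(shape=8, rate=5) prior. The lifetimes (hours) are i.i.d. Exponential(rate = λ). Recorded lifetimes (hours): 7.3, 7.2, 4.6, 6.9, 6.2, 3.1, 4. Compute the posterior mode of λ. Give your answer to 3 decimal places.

λ̂_MAP = 0.316

The Exponential(rate=λ) likelihood is ∝ λ^n e^(−λΣtᵢ). Here n = 7 and Σtᵢ = 7.3 + 7.2 + 4.6 + 6.9 + 6.2 + 3.1 + 4 = 39.3.
Posterior ∝ λ^7e^(−5λ) · λ^7e^(−39.3λ) = λ^14e^(−44.3λ), i.e. Gamma(15, 44.3).
Mode = (a−1)/b = 14/44.3 ≈ 0.316.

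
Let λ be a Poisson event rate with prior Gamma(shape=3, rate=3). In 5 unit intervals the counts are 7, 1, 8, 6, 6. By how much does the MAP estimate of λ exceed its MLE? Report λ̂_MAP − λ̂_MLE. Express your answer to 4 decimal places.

Σxᵢ = 28. Posterior is Gamma(31, 8); MAP = (31−1)/8 = 30/8 ≈ 3.75000.
MLE = x̄ = 28/5 ≈ 5.60000.
Difference = 30/8 − 28/5 = -37/20 ≈ -1.8500.

MAP − MLE = -1.8500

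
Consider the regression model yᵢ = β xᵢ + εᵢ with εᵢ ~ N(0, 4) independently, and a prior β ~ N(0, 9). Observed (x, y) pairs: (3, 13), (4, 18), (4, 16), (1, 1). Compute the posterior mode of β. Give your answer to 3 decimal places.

log p(β | y) = −Σ(yᵢ − βxᵢ)²/(2·4) − β²/(2·9) + const.
Setting the derivative to zero: Σxᵢ(yᵢ − βxᵢ)/4 − β/9 = 0, so β = Σxᵢyᵢ / (Σxᵢ² + σ²/τ²).
Σxᵢyᵢ = 3·13 + 4·18 + 4·16 + 1·1 = 176; Σxᵢ² = 42; σ²/τ² = 4/9.
β̂_MAP = 176 / (42 + 4/9) = 176/(382/9) = 792/191 ≈ 4.147.

β̂_MAP = 4.147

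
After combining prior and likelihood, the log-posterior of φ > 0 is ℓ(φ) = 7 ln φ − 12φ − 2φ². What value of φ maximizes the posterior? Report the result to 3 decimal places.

φ̂_MAP = 0.500

ℓ'(φ) = 7/φ − 12 − 4φ. Setting this to zero and multiplying by φ: 4φ² + 12φ − 7 = 0.
φ = (−12 + √(12² + 4·4·7)) / (2·4) = (−12 + √256) / 8 = (−12 + 16)/8 = 1/2.
ℓ''(φ) = −7/φ² − 4 < 0, confirming a maximum.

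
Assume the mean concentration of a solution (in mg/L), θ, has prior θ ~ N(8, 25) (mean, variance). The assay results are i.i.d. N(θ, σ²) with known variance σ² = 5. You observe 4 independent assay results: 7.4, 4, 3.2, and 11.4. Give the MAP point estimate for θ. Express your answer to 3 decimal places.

θ̂_MAP = 6.571

n = 4; x̄ = (7.4 + 4 + 3.2 + 11.4)/4 = 26/4 = 6.5.
For a Normal prior and Normal likelihood with known variance, the posterior is Normal; its mode equals its mean, the precision-weighted average.
Prior precision 1/σ₀² = 1/25 = 0.04; data precision n/σ² = 4/5 = 0.8.
θ̂ = (0.04·8 + 0.8·6.5) / (0.04 + 0.8) = 5.52/0.84 = 46/7 ≈ 6.571.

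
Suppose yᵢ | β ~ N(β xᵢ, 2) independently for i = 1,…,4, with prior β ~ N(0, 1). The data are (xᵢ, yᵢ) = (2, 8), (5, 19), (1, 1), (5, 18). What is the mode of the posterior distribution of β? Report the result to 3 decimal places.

β̂_MAP = 3.544

log p(β | y) = −Σ(yᵢ − βxᵢ)²/(2·2) − β²/(2·1) + const.
Setting the derivative to zero: Σxᵢ(yᵢ − βxᵢ)/2 − β/1 = 0, so β = Σxᵢyᵢ / (Σxᵢ² + σ²/τ²).
Σxᵢyᵢ = 2·8 + 5·19 + 1·1 + 5·18 = 202; Σxᵢ² = 55; σ²/τ² = 2.
β̂_MAP = 202 / (55 + 2) = 202/57 ≈ 3.544.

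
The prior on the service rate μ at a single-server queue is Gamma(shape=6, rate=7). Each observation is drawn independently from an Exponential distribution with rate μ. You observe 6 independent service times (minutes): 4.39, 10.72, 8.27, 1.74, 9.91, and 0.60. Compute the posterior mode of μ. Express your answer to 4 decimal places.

The Exponential(rate=μ) likelihood is ∝ μ^n e^(−μΣtᵢ). Here n = 6 and Σtᵢ = 4.39 + 10.72 + 8.27 + 1.74 + 9.91 + 0.60 = 35.63.
Posterior ∝ μ^5e^(−7μ) · μ^6e^(−35.63μ) = μ^11e^(−42.63μ), i.e. Gamma(12, 42.63).
Mode = (a−1)/b = 11/42.63 ≈ 0.2580.

μ̂_MAP = 0.2580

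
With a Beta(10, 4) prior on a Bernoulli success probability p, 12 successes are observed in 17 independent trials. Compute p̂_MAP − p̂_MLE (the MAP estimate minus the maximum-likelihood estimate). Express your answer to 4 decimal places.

Posterior is Beta(22, 9); MAP = (22−1)/(31−2) = 21/29 ≈ 0.72414.
MLE ignores the prior: p̂_MLE = k/n = 12/17 ≈ 0.70588.
Difference = 21/29 − 12/17 = 9/493 ≈ 0.0183.

MAP − MLE = 0.0183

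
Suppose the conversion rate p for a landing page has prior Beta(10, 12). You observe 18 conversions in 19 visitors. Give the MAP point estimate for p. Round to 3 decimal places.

p̂_MAP = 0.692

Prior: Beta(10, 12).
Data: 18 successes in 19 trials. The binomial likelihood contributes p^18(1−p)^1, so the posterior is Beta(10+18, 12+1) = Beta(28, 13).
For Beta(a, b) with a, b > 1 the mode is (a−1)/(a+b−2) = 27/39 ≈ 0.692.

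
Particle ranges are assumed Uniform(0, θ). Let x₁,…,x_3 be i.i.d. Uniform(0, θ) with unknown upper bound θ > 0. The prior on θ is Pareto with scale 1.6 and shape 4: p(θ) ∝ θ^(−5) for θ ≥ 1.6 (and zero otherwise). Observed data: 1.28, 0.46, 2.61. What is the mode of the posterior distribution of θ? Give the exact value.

The Uniform(0, θ) likelihood is θ^(−n) for θ ≥ max(xᵢ), zero otherwise. Here max(xᵢ) = 2.61.
Posterior ∝ θ^(−5) · θ^(−3) = θ^(−8) on θ ≥ max(1.6, 2.61) = 2.61.
This density is strictly decreasing in θ, so the posterior mode lies at the lower boundary of the support.

θ̂_MAP = 2.61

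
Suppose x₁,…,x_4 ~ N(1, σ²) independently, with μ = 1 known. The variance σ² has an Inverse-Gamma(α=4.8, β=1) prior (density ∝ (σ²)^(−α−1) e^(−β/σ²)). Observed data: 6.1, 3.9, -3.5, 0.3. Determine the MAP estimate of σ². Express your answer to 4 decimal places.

σ̂²_MAP = 3.6641

Sum of squared deviations about the known mean: SS = (6.1−1)² + (3.9−1)² + (-3.5−1)² + (0.3−1)² = 55.16.
The Normal likelihood contributes (σ²)^(−n/2) exp(−SS/(2σ²)), so the posterior is Inverse-Gamma(α + n/2, β + SS/2) = Inverse-Gamma(6.8, 28.58).
The mode of Inverse-Gamma(a, b) is b/(a+1) = 28.58/7.8 ≈ 3.6641.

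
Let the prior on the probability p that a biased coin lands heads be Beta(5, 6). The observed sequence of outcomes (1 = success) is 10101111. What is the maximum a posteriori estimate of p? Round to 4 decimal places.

p̂_MAP = 0.5882

Prior: Beta(5, 6).
Data: 6 successes in 8 trials (from the sequence). The binomial likelihood contributes p^6(1−p)^2, so the posterior is Beta(5+6, 6+2) = Beta(11, 8).
For Beta(a, b) with a, b > 1 the mode is (a−1)/(a+b−2) = 10/17 ≈ 0.5882.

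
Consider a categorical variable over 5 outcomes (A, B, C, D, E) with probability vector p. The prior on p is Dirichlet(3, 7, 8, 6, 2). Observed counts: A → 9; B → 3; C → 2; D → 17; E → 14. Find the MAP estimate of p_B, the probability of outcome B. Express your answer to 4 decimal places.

MAP estimate of p_B = 0.1364

The posterior is Dirichlet(αᵢ + nᵢ) = Dirichlet(12, 10, 10, 23, 16).
For a Dirichlet(a₁,…,a_K) with all aᵢ > 1, the mode has j-th component (aⱼ − 1)/(Σaᵢ − K).
Here Σaᵢ = 71 and K = 5, so p_B = (10 − 1)/(71 − 5) = 9/66 ≈ 0.1364.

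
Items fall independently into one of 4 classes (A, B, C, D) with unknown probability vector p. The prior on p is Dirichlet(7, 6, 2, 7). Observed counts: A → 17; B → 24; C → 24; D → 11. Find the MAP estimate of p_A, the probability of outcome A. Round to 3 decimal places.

The posterior is Dirichlet(αᵢ + nᵢ) = Dirichlet(24, 30, 26, 18).
For a Dirichlet(a₁,…,a_K) with all aᵢ > 1, the mode has j-th component (aⱼ − 1)/(Σaᵢ − K).
Here Σaᵢ = 98 and K = 4, so p_A = (24 − 1)/(98 − 4) = 23/94 ≈ 0.245.

MAP estimate of p_A = 0.245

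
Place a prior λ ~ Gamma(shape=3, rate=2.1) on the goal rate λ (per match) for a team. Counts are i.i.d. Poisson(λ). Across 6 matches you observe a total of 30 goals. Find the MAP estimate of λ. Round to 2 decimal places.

λ̂_MAP = 3.95

Σxᵢ = 30, n = 6.
Posterior ∝ λ^2e^(−2.1λ) · λ^30e^(−6λ) = λ^32e^(−8.1λ), i.e. Gamma(shape=33, rate=8.1).
The mode of a Gamma(a, b) with a ≥ 1 (shape–rate) is (a−1)/b = 32/8.1 ≈ 3.95.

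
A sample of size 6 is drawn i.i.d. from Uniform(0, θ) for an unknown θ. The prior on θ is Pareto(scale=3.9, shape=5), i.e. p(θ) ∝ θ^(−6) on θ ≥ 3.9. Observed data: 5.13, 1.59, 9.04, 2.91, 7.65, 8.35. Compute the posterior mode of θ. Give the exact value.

θ̂_MAP = 9.04

The Uniform(0, θ) likelihood is θ^(−n) for θ ≥ max(xᵢ), zero otherwise. Here max(xᵢ) = 9.04.
Posterior ∝ θ^(−6) · θ^(−6) = θ^(−12) on θ ≥ max(3.9, 9.04) = 9.04.
This density is strictly decreasing in θ, so the posterior mode lies at the lower boundary of the support.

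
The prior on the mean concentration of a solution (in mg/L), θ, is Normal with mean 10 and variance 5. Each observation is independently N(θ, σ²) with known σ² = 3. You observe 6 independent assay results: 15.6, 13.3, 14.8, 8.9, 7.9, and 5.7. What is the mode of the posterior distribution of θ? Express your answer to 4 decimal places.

n = 6; x̄ = (15.6 + 13.3 + 14.8 + 8.9 + 7.9 + 5.7)/6 = 66.2/6 = 331/30 ≈ 11.0333.
For a Normal prior and Normal likelihood with known variance, the posterior is Normal; its mode equals its mean, the precision-weighted average.
Prior precision 1/σ₀² = 1/5 = 0.2; data precision n/σ² = 6/3 = 2.
θ̂ = (0.2·10 + 2·(331/30)) / (0.2 + 2) = (361/15)/2.2 = 361/33 ≈ 10.9394.

θ̂_MAP = 10.9394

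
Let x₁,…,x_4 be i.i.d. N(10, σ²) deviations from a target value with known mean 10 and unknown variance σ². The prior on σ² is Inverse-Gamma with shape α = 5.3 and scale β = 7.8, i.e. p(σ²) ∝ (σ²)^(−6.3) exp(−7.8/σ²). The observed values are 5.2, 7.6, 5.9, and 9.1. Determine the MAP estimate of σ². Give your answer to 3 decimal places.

σ̂²_MAP = 3.736

Sum of squared deviations about the known mean: SS = (5.2−10)² + (7.6−10)² + (5.9−10)² + (9.1−10)² = 46.42.
The Normal likelihood contributes (σ²)^(−n/2) exp(−SS/(2σ²)), so the posterior is Inverse-Gamma(α + n/2, β + SS/2) = Inverse-Gamma(7.3, 31.01).
The mode of Inverse-Gamma(a, b) is b/(a+1) = 31.01/8.3 ≈ 3.736.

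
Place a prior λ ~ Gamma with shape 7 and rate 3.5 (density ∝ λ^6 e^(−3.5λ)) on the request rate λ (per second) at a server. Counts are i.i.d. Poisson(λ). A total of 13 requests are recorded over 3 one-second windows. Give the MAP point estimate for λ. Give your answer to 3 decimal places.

Σxᵢ = 13, n = 3.
Posterior ∝ λ^6e^(−3.5λ) · λ^13e^(−3λ) = λ^19e^(−6.5λ), i.e. Gamma(shape=20, rate=6.5).
The mode of a Gamma(a, b) with a ≥ 1 (shape–rate) is (a−1)/b = 19/6.5 ≈ 2.923.

λ̂_MAP = 2.923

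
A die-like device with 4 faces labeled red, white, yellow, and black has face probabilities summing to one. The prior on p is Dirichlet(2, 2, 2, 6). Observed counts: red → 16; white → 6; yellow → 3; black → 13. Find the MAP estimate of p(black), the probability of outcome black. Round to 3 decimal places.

The posterior is Dirichlet(αᵢ + nᵢ) = Dirichlet(18, 8, 5, 19).
For a Dirichlet(a₁,…,a_K) with all aᵢ > 1, the mode has j-th component (aⱼ − 1)/(Σaᵢ − K).
Here Σaᵢ = 50 and K = 4, so p(black) = (19 − 1)/(50 − 4) = 18/46 ≈ 0.391.

MAP estimate of p(black) = 0.391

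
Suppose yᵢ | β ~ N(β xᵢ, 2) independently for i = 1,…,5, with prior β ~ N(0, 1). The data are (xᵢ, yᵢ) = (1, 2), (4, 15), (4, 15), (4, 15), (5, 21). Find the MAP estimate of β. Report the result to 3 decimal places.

log p(β | y) = −Σ(yᵢ − βxᵢ)²/(2·2) − β²/(2·1) + const.
Setting the derivative to zero: Σxᵢ(yᵢ − βxᵢ)/2 − β/1 = 0, so β = Σxᵢyᵢ / (Σxᵢ² + σ²/τ²).
Σxᵢyᵢ = 1·2 + 4·15 + 4·15 + 4·15 + 5·21 = 287; Σxᵢ² = 74; σ²/τ² = 2.
β̂_MAP = 287 / (74 + 2) = 287/76 ≈ 3.776.

β̂_MAP = 3.776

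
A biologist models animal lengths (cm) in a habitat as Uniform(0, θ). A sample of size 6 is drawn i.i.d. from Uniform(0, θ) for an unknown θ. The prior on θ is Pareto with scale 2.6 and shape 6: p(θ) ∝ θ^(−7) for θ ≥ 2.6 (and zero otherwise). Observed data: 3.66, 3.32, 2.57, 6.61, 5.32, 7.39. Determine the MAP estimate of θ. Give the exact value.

The Uniform(0, θ) likelihood is θ^(−n) for θ ≥ max(xᵢ), zero otherwise. Here max(xᵢ) = 7.39.
Posterior ∝ θ^(−7) · θ^(−6) = θ^(−13) on θ ≥ max(2.6, 7.39) = 7.39.
This density is strictly decreasing in θ, so the posterior mode lies at the lower boundary of the support.

θ̂_MAP = 7.39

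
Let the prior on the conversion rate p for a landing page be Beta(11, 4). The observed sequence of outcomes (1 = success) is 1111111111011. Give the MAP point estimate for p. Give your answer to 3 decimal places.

Prior: Beta(11, 4).
Data: 12 successes in 13 trials (from the sequence). The binomial likelihood contributes p^12(1−p)^1, so the posterior is Beta(11+12, 4+1) = Beta(23, 5).
For Beta(a, b) with a, b > 1 the mode is (a−1)/(a+b−2) = 22/26 ≈ 0.846.

p̂_MAP = 0.846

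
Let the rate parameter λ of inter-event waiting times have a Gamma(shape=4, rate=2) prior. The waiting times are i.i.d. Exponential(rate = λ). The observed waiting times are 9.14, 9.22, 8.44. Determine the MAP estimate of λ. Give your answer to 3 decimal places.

λ̂_MAP = 0.208

The Exponential(rate=λ) likelihood is ∝ λ^n e^(−λΣtᵢ). Here n = 3 and Σtᵢ = 9.14 + 9.22 + 8.44 = 26.80.
Posterior ∝ λ^3e^(−2λ) · λ^3e^(−26.80λ) = λ^6e^(−28.80λ), i.e. Gamma(7, 28.80).
Mode = (a−1)/b = 6/28.80 ≈ 0.208.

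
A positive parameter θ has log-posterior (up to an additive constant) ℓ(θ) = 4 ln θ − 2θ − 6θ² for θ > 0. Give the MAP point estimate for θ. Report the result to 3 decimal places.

θ̂_MAP = 0.500

ℓ'(θ) = 4/θ − 2 − 12θ. Setting this to zero and multiplying by θ: 12θ² + 2θ − 4 = 0.
θ = (−2 + √(2² + 4·12·4)) / (2·12) = (−2 + √196) / 24 = (−2 + 14)/24 = 1/2.
ℓ''(θ) = −4/θ² − 12 < 0, confirming a maximum.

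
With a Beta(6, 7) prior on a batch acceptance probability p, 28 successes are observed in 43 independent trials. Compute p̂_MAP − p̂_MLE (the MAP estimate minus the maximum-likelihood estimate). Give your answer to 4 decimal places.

MAP − MLE = -0.0401

Posterior is Beta(34, 22); MAP = (34−1)/(56−2) = 33/54 ≈ 0.61111.
MLE ignores the prior: p̂_MLE = k/n = 28/43 ≈ 0.65116.
Difference = 33/54 − 28/43 = -31/774 ≈ -0.0401.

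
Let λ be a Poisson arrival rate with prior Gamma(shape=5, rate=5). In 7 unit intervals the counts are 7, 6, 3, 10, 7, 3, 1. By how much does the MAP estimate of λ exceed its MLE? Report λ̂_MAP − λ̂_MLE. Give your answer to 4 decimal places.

Σxᵢ = 37. Posterior is Gamma(42, 12); MAP = (42−1)/12 = 41/12 ≈ 3.41667.
MLE = x̄ = 37/7 ≈ 5.28571.
Difference = 41/12 − 37/7 = -157/84 ≈ -1.8690.

MAP − MLE = -1.8690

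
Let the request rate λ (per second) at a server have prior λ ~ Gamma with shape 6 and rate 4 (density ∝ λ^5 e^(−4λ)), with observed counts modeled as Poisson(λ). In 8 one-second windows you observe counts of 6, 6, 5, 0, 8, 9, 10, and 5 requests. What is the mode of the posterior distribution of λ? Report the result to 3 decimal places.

λ̂_MAP = 4.500

Σxᵢ = 6+6+5+0+8+9+10+5 = 49, with n = 8.
Posterior ∝ λ^5e^(−4λ) · λ^49e^(−8λ) = λ^54e^(−12λ), i.e. Gamma(shape=55, rate=12).
The mode of a Gamma(a, b) with a ≥ 1 (shape–rate) is (a−1)/b = 54/12 ≈ 4.500.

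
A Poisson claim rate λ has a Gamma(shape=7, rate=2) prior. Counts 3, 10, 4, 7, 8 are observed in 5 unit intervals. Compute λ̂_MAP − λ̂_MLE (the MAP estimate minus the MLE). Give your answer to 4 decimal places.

Σxᵢ = 32. Posterior is Gamma(39, 7); MAP = (39−1)/7 = 38/7 ≈ 5.42857.
MLE = x̄ = 32/5 ≈ 6.40000.
Difference = 38/7 − 32/5 = -34/35 ≈ -0.9714.

MAP − MLE = -0.9714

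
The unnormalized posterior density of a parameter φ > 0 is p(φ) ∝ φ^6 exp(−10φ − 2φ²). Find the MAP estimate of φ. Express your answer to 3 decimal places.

ℓ'(φ) = 6/φ − 10 − 4φ. Setting this to zero and multiplying by φ: 4φ² + 10φ − 6 = 0.
φ = (−10 + √(10² + 4·4·6)) / (2·4) = (−10 + √196) / 8 = (−10 + 14)/8 = 1/2.
ℓ''(φ) = −6/φ² − 4 < 0, confirming a maximum.

φ̂_MAP = 0.500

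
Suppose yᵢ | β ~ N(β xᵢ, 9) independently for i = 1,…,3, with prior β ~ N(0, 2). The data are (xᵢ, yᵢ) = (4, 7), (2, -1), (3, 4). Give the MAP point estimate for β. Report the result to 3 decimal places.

β̂_MAP = 1.134

log p(β | y) = −Σ(yᵢ − βxᵢ)²/(2·9) − β²/(2·2) + const.
Setting the derivative to zero: Σxᵢ(yᵢ − βxᵢ)/9 − β/2 = 0, so β = Σxᵢyᵢ / (Σxᵢ² + σ²/τ²).
Σxᵢyᵢ = 4·7 + 2·(-1) + 3·4 = 38; Σxᵢ² = 29; σ²/τ² = 4.5.
β̂_MAP = 38 / (29 + 4.5) = 38/33.5 ≈ 1.134.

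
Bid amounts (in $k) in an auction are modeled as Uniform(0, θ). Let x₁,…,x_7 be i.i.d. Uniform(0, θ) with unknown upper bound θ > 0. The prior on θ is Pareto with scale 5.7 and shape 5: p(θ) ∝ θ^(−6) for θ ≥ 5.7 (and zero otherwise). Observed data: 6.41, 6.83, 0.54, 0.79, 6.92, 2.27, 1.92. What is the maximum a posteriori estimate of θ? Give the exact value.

θ̂_MAP = 6.92

The Uniform(0, θ) likelihood is θ^(−n) for θ ≥ max(xᵢ), zero otherwise. Here max(xᵢ) = 6.92.
Posterior ∝ θ^(−6) · θ^(−7) = θ^(−13) on θ ≥ max(5.7, 6.92) = 6.92.
This density is strictly decreasing in θ, so the posterior mode lies at the lower boundary of the support.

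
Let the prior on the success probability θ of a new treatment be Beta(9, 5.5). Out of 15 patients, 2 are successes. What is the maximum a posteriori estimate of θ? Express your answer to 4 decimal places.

Prior: Beta(9, 5.5).
Data: 2 successes in 15 trials. The binomial likelihood contributes θ^2(1−θ)^13, so the posterior is Beta(9+2, 5.5+13) = Beta(11, 18.5).
For Beta(a, b) with a, b > 1 the mode is (a−1)/(a+b−2) = 10/27.5 ≈ 0.3636.

θ̂_MAP = 0.3636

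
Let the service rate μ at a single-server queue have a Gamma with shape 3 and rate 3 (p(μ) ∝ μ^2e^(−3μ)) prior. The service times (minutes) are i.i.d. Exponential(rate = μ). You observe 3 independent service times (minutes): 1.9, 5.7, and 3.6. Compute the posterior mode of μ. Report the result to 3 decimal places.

μ̂_MAP = 0.352

The Exponential(rate=μ) likelihood is ∝ μ^n e^(−μΣtᵢ). Here n = 3 and Σtᵢ = 1.9 + 5.7 + 3.6 = 11.2.
Posterior ∝ μ^2e^(−3μ) · μ^3e^(−11.2μ) = μ^5e^(−14.2μ), i.e. Gamma(6, 14.2).
Mode = (a−1)/b = 5/14.2 ≈ 0.352.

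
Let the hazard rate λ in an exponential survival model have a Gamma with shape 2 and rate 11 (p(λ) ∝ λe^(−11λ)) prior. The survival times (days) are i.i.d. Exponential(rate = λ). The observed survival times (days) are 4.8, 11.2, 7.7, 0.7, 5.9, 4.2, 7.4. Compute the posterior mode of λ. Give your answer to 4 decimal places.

The Exponential(rate=λ) likelihood is ∝ λ^n e^(−λΣtᵢ). Here n = 7 and Σtᵢ = 4.8 + 11.2 + 7.7 + 0.7 + 5.9 + 4.2 + 7.4 = 41.9.
Posterior ∝ λe^(−11λ) · λ^7e^(−41.9λ) = λ^8e^(−52.9λ), i.e. Gamma(9, 52.9).
Mode = (a−1)/b = 8/52.9 ≈ 0.1512.

λ̂_MAP = 0.1512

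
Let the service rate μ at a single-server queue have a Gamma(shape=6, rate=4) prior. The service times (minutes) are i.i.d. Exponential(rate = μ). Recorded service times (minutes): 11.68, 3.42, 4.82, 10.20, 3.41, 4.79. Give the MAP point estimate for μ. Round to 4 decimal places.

μ̂_MAP = 0.2599

The Exponential(rate=μ) likelihood is ∝ μ^n e^(−μΣtᵢ). Here n = 6 and Σtᵢ = 11.68 + 3.42 + 4.82 + 10.20 + 3.41 + 4.79 = 38.32.
Posterior ∝ μ^5e^(−4μ) · μ^6e^(−38.32μ) = μ^11e^(−42.32μ), i.e. Gamma(12, 42.32).
Mode = (a−1)/b = 11/42.32 ≈ 0.2599.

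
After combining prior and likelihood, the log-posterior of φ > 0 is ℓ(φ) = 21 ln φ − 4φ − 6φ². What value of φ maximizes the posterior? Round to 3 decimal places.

ℓ'(φ) = 21/φ − 4 − 12φ. Setting this to zero and multiplying by φ: 12φ² + 4φ − 21 = 0.
φ = (−4 + √(4² + 4·12·21)) / (2·12) = (−4 + √1024) / 24 = (−4 + 32)/24 = 7/6.
ℓ''(φ) = −21/φ² − 12 < 0, confirming a maximum.

φ̂_MAP = 1.167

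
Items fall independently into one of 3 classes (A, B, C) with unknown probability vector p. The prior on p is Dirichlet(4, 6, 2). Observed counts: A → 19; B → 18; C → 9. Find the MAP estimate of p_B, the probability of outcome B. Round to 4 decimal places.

The posterior is Dirichlet(αᵢ + nᵢ) = Dirichlet(23, 24, 11).
For a Dirichlet(a₁,…,a_K) with all aᵢ > 1, the mode has j-th component (aⱼ − 1)/(Σaᵢ − K).
Here Σaᵢ = 58 and K = 3, so p_B = (24 − 1)/(58 − 3) = 23/55 ≈ 0.4182.

MAP estimate of p_B = 0.4182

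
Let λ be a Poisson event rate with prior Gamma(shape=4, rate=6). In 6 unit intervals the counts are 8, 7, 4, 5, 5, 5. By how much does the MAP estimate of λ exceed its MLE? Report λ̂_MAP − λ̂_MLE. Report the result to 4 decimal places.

Σxᵢ = 34. Posterior is Gamma(38, 12); MAP = (38−1)/12 = 37/12 ≈ 3.08333.
MLE = x̄ = 34/6 ≈ 5.66667.
Difference = 37/12 − 34/6 = -31/12 ≈ -2.5833.

MAP − MLE = -2.5833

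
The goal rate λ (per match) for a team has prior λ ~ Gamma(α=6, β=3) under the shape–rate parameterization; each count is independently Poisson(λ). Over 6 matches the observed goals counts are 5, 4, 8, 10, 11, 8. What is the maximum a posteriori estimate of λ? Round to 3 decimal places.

λ̂_MAP = 5.667

Σxᵢ = 5+4+8+10+11+8 = 46, with n = 6.
Posterior ∝ λ^5e^(−3λ) · λ^46e^(−6λ) = λ^51e^(−9λ), i.e. Gamma(shape=52, rate=9).
The mode of a Gamma(a, b) with a ≥ 1 (shape–rate) is (a−1)/b = 51/9 ≈ 5.667.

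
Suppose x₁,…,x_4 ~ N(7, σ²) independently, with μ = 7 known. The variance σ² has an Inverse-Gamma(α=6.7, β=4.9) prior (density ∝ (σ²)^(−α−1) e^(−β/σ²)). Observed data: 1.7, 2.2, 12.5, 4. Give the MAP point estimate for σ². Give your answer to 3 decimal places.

σ̂²_MAP = 5.164

Sum of squared deviations about the known mean: SS = (1.7−7)² + (2.2−7)² + (12.5−7)² + (4−7)² = 90.38.
The Normal likelihood contributes (σ²)^(−n/2) exp(−SS/(2σ²)), so the posterior is Inverse-Gamma(α + n/2, β + SS/2) = Inverse-Gamma(8.7, 50.09).
The mode of Inverse-Gamma(a, b) is b/(a+1) = 50.09/9.7 ≈ 5.164.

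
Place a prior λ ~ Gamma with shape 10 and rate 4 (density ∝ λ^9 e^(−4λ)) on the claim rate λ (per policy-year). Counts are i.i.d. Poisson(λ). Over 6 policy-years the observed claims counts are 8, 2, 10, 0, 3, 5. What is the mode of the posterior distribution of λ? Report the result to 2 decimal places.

Σxᵢ = 8+2+10+0+3+5 = 28, with n = 6.
Posterior ∝ λ^9e^(−4λ) · λ^28e^(−6λ) = λ^37e^(−10λ), i.e. Gamma(shape=38, rate=10).
The mode of a Gamma(a, b) with a ≥ 1 (shape–rate) is (a−1)/b = 37/10 ≈ 3.70.

λ̂_MAP = 3.70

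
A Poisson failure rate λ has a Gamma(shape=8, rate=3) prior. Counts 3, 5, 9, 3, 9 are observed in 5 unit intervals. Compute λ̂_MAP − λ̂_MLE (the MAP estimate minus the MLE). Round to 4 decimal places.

MAP − MLE = -1.3000

Σxᵢ = 29. Posterior is Gamma(37, 8); MAP = (37−1)/8 = 36/8 ≈ 4.50000.
MLE = x̄ = 29/5 ≈ 5.80000.
Difference = 36/8 − 29/5 = -13/10 ≈ -1.3000.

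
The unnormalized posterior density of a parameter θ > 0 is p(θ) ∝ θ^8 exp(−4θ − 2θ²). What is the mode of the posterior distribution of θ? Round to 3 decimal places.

θ̂_MAP = 1.000

ℓ'(θ) = 8/θ − 4 − 4θ. Setting this to zero and multiplying by θ: 4θ² + 4θ − 8 = 0.
θ = (−4 + √(4² + 4·4·8)) / (2·4) = (−4 + √144) / 8 = (−4 + 12)/8 = 1.
ℓ''(θ) = −8/θ² − 4 < 0, confirming a maximum.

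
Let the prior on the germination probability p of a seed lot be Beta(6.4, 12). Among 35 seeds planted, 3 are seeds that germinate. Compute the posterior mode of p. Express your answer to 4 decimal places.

Prior: Beta(6.4, 12).
Data: 3 successes in 35 trials. The binomial likelihood contributes p^3(1−p)^32, so the posterior is Beta(6.4+3, 12+32) = Beta(9.4, 44).
For Beta(a, b) with a, b > 1 the mode is (a−1)/(a+b−2) = 8.4/51.4 ≈ 0.1634.

p̂_MAP = 0.1634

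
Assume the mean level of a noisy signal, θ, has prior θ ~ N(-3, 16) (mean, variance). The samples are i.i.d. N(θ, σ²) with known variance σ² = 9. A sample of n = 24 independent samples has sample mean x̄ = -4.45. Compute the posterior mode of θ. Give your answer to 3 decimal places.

θ̂_MAP = -4.417

n = 24, x̄ = -4.45.
For a Normal prior and Normal likelihood with known variance, the posterior is Normal; its mode equals its mean, the precision-weighted average.
Prior precision 1/σ₀² = 1/16 = 0.0625; data precision n/σ² = 24/9 = 8/3.
θ̂ = (0.0625·(-3) + (8/3)·(-4.45)) / (0.0625 + 8/3) = (-2893/240)/(131/48) = -2893/655 ≈ -4.417.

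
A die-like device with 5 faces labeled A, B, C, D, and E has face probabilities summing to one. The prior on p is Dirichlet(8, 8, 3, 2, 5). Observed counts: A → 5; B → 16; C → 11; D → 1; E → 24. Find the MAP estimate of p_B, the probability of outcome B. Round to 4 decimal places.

MAP estimate of p_B = 0.2949

The posterior is Dirichlet(αᵢ + nᵢ) = Dirichlet(13, 24, 14, 3, 29).
For a Dirichlet(a₁,…,a_K) with all aᵢ > 1, the mode has j-th component (aⱼ − 1)/(Σaᵢ − K).
Here Σaᵢ = 83 and K = 5, so p_B = (24 − 1)/(83 − 5) = 23/78 ≈ 0.2949.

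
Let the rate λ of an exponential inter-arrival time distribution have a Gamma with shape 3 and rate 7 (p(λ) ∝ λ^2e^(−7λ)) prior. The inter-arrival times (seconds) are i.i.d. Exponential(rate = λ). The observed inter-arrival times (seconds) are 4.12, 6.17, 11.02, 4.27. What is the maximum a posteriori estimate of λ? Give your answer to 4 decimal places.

The Exponential(rate=λ) likelihood is ∝ λ^n e^(−λΣtᵢ). Here n = 4 and Σtᵢ = 4.12 + 6.17 + 11.02 + 4.27 = 25.58.
Posterior ∝ λ^2e^(−7λ) · λ^4e^(−25.58λ) = λ^6e^(−32.58λ), i.e. Gamma(7, 32.58).
Mode = (a−1)/b = 6/32.58 ≈ 0.1842.

λ̂_MAP = 0.1842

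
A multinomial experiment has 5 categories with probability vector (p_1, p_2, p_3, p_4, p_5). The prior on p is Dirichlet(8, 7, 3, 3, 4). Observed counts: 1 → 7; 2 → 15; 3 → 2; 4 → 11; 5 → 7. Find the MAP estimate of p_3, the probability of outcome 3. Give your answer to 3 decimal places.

The posterior is Dirichlet(αᵢ + nᵢ) = Dirichlet(15, 22, 5, 14, 11).
For a Dirichlet(a₁,…,a_K) with all aᵢ > 1, the mode has j-th component (aⱼ − 1)/(Σaᵢ − K).
Here Σaᵢ = 67 and K = 5, so p_3 = (5 − 1)/(67 − 5) = 4/62 ≈ 0.065.

MAP estimate: 0.065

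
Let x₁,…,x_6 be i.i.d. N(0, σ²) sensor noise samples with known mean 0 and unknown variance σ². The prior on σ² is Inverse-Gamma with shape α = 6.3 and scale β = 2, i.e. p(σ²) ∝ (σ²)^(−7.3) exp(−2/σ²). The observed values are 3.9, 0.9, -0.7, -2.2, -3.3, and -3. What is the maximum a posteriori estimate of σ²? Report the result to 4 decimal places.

Sum of squared deviations about the known mean: SS = (3.9−0)² + (0.9−0)² + (-0.7−0)² + (-2.2−0)² + (-3.3−0)² + (-3−0)² = 41.24.
The Normal likelihood contributes (σ²)^(−n/2) exp(−SS/(2σ²)), so the posterior is Inverse-Gamma(α + n/2, β + SS/2) = Inverse-Gamma(9.3, 22.62).
The mode of Inverse-Gamma(a, b) is b/(a+1) = 22.62/10.3 ≈ 2.1961.

σ̂²_MAP = 2.1961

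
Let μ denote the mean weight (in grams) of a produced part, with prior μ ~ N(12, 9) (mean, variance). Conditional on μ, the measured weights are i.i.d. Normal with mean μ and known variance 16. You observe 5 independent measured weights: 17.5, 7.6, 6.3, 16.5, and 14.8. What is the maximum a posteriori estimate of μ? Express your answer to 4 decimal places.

μ̂_MAP = 12.3984

n = 5; x̄ = (17.5 + 7.6 + 6.3 + 16.5 + 14.8)/5 = 62.7/5 = 12.54.
For a Normal prior and Normal likelihood with known variance, the posterior is Normal; its mode equals its mean, the precision-weighted average.
Prior precision 1/σ₀² = 1/9; data precision n/σ² = 5/16 = 0.3125.
μ̂ = ((1/9)·12 + 0.3125·12.54) / (1/9 + 0.3125) = (2521/480)/(61/144) = 7563/610 ≈ 12.3984.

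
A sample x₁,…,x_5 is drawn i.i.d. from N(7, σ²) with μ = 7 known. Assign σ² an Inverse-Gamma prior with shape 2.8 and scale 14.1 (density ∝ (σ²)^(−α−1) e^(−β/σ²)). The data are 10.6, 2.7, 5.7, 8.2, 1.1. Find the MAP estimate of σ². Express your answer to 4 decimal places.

Sum of squared deviations about the known mean: SS = (10.6−7)² + (2.7−7)² + (5.7−7)² + (8.2−7)² + (1.1−7)² = 69.39.
The Normal likelihood contributes (σ²)^(−n/2) exp(−SS/(2σ²)), so the posterior is Inverse-Gamma(α + n/2, β + SS/2) = Inverse-Gamma(5.3, 48.795).
The mode of Inverse-Gamma(a, b) is b/(a+1) = 48.795/6.3 ≈ 7.7452.

σ̂²_MAP = 7.7452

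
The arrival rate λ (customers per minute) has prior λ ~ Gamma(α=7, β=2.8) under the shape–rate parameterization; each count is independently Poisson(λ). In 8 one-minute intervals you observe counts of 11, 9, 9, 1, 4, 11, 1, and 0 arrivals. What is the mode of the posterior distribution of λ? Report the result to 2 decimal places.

Σxᵢ = 11+9+9+1+4+11+1+0 = 46, with n = 8.
Posterior ∝ λ^6e^(−2.8λ) · λ^46e^(−8λ) = λ^52e^(−10.8λ), i.e. Gamma(shape=53, rate=10.8).
The mode of a Gamma(a, b) with a ≥ 1 (shape–rate) is (a−1)/b = 52/10.8 ≈ 4.81.

λ̂_MAP = 4.81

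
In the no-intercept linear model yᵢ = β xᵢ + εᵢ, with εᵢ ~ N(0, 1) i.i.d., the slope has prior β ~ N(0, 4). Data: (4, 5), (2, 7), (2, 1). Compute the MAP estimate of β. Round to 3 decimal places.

β̂_MAP = 1.485

log p(β | y) = −Σ(yᵢ − βxᵢ)²/(2·1) − β²/(2·4) + const.
Setting the derivative to zero: Σxᵢ(yᵢ − βxᵢ)/1 − β/4 = 0, so β = Σxᵢyᵢ / (Σxᵢ² + σ²/τ²).
Σxᵢyᵢ = 4·5 + 2·7 + 2·1 = 36; Σxᵢ² = 24; σ²/τ² = 0.25.
β̂_MAP = 36 / (24 + 0.25) = 36/24.25 ≈ 1.485.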